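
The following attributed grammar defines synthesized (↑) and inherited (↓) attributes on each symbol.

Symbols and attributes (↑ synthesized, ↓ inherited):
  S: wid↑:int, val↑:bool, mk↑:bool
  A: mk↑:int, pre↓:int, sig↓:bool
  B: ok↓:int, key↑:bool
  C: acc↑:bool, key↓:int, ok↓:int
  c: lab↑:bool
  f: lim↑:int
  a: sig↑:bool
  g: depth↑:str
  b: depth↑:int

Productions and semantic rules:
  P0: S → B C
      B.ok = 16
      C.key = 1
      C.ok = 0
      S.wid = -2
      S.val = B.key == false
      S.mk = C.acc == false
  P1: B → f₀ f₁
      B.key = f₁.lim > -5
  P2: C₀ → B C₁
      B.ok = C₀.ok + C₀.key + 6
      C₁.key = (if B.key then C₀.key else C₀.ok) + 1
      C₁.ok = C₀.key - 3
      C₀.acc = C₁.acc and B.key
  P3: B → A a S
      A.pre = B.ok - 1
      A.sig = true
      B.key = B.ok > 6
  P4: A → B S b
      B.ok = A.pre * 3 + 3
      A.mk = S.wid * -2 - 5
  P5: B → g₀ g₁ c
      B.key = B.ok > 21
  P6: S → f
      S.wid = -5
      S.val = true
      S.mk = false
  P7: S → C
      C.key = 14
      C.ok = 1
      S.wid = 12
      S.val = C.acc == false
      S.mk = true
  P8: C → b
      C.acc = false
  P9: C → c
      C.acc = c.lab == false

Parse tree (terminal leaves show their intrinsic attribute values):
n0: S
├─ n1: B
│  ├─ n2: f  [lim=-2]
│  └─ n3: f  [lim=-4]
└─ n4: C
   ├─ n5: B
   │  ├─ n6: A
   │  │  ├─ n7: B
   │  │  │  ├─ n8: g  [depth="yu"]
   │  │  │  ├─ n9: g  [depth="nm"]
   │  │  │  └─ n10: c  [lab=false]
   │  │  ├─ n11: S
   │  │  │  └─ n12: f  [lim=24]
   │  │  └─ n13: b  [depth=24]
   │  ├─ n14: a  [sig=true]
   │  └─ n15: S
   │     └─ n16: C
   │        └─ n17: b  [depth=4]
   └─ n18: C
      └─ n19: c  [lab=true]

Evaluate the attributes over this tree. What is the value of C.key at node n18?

2

1. n1.ok = 16  [16]
2. n2.lim = -2  [terminal]
3. n3.lim = -4  [terminal]
4. n1.key = true  [f₁.lim > -5]
5. n4.key = 1  [1]
6. n4.ok = 0  [0]
7. n5.ok = 7  [C₀.ok + C₀.key + 6]
8. n6.pre = 6  [B.ok - 1]
9. n6.sig = true  [true]
10. n7.ok = 21  [A.pre * 3 + 3]
11. n8.depth = "yu"  [terminal]
12. n9.depth = "nm"  [terminal]
13. n10.lab = false  [terminal]
14. n7.key = false  [B.ok > 21]
15. n12.lim = 24  [terminal]
16. n11.wid = -5  [-5]
17. n11.val = true  [true]
18. n11.mk = false  [false]
19. n13.depth = 24  [terminal]
20. n6.mk = 5  [S.wid * -2 - 5]
21. n14.sig = true  [terminal]
22. n16.key = 14  [14]
23. n16.ok = 1  [1]
24. n17.depth = 4  [terminal]
25. n16.acc = false  [false]
26. n15.wid = 12  [12]
27. n15.val = true  [C.acc == false]
28. n15.mk = true  [true]
29. n5.key = true  [B.ok > 6]
30. n18.key = 2  [(if B.key then C₀.key else C₀.ok) + 1]
31. n18.ok = -2  [C₀.key - 3]
32. n19.lab = true  [terminal]
33. n18.acc = false  [c.lab == false]
34. n4.acc = false  [C₁.acc and B.key]
35. n0.wid = -2  [-2]
36. n0.val = false  [B.key == false]
37. n0.mk = true  [C.acc == false]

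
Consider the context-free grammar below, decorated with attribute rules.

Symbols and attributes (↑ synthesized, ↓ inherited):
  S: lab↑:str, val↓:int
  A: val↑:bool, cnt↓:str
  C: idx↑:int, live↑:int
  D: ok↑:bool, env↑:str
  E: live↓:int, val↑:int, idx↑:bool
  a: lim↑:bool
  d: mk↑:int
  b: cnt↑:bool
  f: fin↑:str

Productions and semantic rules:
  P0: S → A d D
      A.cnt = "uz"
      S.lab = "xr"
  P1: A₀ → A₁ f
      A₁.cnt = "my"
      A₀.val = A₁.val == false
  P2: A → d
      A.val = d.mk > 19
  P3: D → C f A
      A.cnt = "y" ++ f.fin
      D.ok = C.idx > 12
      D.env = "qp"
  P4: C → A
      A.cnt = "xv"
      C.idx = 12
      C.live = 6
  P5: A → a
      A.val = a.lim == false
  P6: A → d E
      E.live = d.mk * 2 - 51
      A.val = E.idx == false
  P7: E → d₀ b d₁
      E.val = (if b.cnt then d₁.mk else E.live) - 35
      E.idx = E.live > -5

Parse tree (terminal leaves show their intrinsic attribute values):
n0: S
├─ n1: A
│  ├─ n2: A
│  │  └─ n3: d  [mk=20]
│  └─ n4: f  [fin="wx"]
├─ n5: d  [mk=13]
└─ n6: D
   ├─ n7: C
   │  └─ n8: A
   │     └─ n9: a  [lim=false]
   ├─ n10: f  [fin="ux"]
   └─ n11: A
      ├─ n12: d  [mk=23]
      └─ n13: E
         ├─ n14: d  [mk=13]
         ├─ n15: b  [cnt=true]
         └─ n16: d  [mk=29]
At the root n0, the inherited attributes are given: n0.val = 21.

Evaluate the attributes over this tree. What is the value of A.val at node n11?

1. n0.val = 21  [given at root]
2. n1.cnt = "uz"  ["uz"]
3. n2.cnt = "my"  ["my"]
4. n3.mk = 20  [terminal]
5. n2.val = true  [d.mk > 19]
6. n4.fin = "wx"  [terminal]
7. n1.val = false  [A₁.val == false]
8. n5.mk = 13  [terminal]
9. n8.cnt = "xv"  ["xv"]
10. n9.lim = false  [terminal]
11. n8.val = true  [a.lim == false]
12. n7.idx = 12  [12]
13. n7.live = 6  [6]
14. n10.fin = "ux"  [terminal]
15. n11.cnt = "yux"  ["y" ++ f.fin]
16. n12.mk = 23  [terminal]
17. n13.live = -5  [d.mk * 2 - 51]
18. n14.mk = 13  [terminal]
19. n15.cnt = true  [terminal]
20. n16.mk = 29  [terminal]
21. n13.val = -6  [(if b.cnt then d₁.mk else E.live) - 35]
22. n13.idx = false  [E.live > -5]
23. n11.val = true  [E.idx == false]
24. n6.ok = false  [C.idx > 12]
25. n6.env = "qp"  ["qp"]
26. n0.lab = "xr"  ["xr"]

true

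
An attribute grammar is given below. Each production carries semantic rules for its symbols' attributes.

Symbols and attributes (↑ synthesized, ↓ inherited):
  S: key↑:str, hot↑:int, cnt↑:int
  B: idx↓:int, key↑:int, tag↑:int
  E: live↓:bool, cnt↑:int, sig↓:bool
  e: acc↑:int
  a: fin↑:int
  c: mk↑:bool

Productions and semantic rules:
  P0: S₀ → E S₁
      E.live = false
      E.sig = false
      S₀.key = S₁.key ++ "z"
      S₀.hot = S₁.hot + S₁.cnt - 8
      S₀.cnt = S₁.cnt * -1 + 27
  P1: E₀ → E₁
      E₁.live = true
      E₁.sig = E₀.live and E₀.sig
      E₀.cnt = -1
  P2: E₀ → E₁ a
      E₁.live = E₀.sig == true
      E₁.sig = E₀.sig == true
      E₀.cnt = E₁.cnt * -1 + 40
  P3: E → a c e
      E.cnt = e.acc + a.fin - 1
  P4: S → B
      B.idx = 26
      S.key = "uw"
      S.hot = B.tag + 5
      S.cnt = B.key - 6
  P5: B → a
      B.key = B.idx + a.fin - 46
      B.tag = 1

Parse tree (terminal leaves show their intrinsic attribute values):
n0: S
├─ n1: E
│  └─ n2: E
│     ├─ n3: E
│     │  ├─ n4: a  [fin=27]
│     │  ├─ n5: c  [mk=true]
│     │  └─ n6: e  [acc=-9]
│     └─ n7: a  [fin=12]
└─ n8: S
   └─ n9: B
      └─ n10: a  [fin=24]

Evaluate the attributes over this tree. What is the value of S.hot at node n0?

1. n1.live = false  [false]
2. n1.sig = false  [false]
3. n2.live = true  [true]
4. n2.sig = false  [E₀.live and E₀.sig]
5. n3.live = false  [E₀.sig == true]
6. n3.sig = false  [E₀.sig == true]
7. n4.fin = 27  [terminal]
8. n5.mk = true  [terminal]
9. n6.acc = -9  [terminal]
10. n3.cnt = 17  [e.acc + a.fin - 1]
11. n7.fin = 12  [terminal]
12. n2.cnt = 23  [E₁.cnt * -1 + 40]
13. n1.cnt = -1  [-1]
14. n9.idx = 26  [26]
15. n10.fin = 24  [terminal]
16. n9.key = 4  [B.idx + a.fin - 46]
17. n9.tag = 1  [1]
18. n8.key = "uw"  ["uw"]
19. n8.hot = 6  [B.tag + 5]
20. n8.cnt = -2  [B.key - 6]
21. n0.key = "uwz"  [S₁.key ++ "z"]
22. n0.hot = -4  [S₁.hot + S₁.cnt - 8]
23. n0.cnt = 29  [S₁.cnt * -1 + 27]

-4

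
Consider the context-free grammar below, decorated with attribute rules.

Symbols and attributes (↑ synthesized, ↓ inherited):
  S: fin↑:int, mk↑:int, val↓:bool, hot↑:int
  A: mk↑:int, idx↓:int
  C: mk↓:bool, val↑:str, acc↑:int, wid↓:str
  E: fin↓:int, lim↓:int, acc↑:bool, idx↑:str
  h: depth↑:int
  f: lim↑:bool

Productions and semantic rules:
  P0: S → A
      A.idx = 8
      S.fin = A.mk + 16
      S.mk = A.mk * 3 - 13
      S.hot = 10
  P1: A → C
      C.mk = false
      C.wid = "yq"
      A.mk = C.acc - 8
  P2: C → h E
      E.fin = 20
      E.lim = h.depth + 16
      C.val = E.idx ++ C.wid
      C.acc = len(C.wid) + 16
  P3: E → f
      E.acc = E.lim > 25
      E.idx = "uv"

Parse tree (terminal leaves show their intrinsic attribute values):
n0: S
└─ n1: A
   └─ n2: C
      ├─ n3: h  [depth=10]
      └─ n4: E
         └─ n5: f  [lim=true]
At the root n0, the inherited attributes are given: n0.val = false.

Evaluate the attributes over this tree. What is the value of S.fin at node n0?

26

1. n0.val = false  [given at root]
2. n1.idx = 8  [8]
3. n2.mk = false  [false]
4. n2.wid = "yq"  ["yq"]
5. n3.depth = 10  [terminal]
6. n4.fin = 20  [20]
7. n4.lim = 26  [h.depth + 16]
8. n5.lim = true  [terminal]
9. n4.acc = true  [E.lim > 25]
10. n4.idx = "uv"  ["uv"]
11. n2.val = "uvyq"  [E.idx ++ C.wid]
12. n2.acc = 18  [len(C.wid) + 16]
13. n1.mk = 10  [C.acc - 8]
14. n0.fin = 26  [A.mk + 16]
15. n0.mk = 17  [A.mk * 3 - 13]
16. n0.hot = 10  [10]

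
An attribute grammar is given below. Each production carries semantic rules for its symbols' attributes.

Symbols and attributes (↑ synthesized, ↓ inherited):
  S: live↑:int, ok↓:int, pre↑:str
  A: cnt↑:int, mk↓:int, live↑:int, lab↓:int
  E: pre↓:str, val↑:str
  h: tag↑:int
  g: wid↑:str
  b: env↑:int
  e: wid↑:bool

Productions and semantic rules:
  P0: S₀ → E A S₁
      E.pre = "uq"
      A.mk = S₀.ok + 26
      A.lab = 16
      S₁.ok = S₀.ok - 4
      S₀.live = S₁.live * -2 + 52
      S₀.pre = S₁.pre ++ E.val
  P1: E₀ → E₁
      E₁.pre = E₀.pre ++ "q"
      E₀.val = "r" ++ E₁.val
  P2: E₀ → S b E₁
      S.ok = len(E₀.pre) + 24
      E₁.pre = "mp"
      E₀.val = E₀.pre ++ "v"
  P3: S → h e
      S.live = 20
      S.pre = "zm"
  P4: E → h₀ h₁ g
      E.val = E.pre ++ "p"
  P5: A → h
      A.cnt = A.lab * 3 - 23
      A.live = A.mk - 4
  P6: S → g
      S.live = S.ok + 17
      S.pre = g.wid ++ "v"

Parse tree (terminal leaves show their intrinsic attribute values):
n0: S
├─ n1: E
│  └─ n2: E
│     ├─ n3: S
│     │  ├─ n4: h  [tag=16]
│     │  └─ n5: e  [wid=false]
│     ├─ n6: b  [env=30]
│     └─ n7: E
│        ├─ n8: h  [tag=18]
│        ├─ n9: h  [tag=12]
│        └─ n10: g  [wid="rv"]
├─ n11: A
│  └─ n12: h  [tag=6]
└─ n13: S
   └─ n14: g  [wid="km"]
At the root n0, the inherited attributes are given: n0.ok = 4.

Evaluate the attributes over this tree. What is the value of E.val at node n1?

"ruqqv"

1. n0.ok = 4  [given at root]
2. n1.pre = "uq"  ["uq"]
3. n2.pre = "uqq"  [E₀.pre ++ "q"]
4. n3.ok = 27  [len(E₀.pre) + 24]
5. n4.tag = 16  [terminal]
6. n5.wid = false  [terminal]
7. n3.live = 20  [20]
8. n3.pre = "zm"  ["zm"]
9. n6.env = 30  [terminal]
10. n7.pre = "mp"  ["mp"]
11. n8.tag = 18  [terminal]
12. n9.tag = 12  [terminal]
13. n10.wid = "rv"  [terminal]
14. n7.val = "mpp"  [E.pre ++ "p"]
15. n2.val = "uqqv"  [E₀.pre ++ "v"]
16. n1.val = "ruqqv"  ["r" ++ E₁.val]
17. n11.mk = 30  [S₀.ok + 26]
18. n11.lab = 16  [16]
19. n12.tag = 6  [terminal]
20. n11.cnt = 25  [A.lab * 3 - 23]
21. n11.live = 26  [A.mk - 4]
22. n13.ok = 0  [S₀.ok - 4]
23. n14.wid = "km"  [terminal]
24. n13.live = 17  [S.ok + 17]
25. n13.pre = "kmv"  [g.wid ++ "v"]
26. n0.live = 18  [S₁.live * -2 + 52]
27. n0.pre = "kmvruqqv"  [S₁.pre ++ E.val]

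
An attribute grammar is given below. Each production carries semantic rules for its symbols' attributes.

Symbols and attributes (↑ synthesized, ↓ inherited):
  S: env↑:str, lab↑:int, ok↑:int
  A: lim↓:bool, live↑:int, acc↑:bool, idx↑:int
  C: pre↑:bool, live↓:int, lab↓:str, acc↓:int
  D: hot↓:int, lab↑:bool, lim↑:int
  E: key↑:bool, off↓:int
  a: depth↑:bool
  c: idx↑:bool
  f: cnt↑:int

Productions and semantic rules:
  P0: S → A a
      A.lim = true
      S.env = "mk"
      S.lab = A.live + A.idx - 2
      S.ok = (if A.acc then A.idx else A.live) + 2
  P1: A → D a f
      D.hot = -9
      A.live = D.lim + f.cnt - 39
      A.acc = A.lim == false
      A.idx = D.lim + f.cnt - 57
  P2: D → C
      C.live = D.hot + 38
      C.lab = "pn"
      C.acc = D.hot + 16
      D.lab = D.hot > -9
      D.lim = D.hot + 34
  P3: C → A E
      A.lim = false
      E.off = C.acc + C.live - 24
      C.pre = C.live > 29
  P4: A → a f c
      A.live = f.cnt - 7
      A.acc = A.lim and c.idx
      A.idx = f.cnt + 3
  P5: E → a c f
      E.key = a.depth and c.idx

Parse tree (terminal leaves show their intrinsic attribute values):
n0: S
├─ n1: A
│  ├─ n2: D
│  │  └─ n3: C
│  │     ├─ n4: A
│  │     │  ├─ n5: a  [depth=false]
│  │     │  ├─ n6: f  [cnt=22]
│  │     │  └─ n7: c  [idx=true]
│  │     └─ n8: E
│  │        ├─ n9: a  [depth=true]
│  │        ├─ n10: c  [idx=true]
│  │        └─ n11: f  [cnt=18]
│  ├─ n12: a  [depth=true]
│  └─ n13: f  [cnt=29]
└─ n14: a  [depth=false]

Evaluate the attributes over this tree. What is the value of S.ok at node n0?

17

1. n1.lim = true  [true]
2. n2.hot = -9  [-9]
3. n3.live = 29  [D.hot + 38]
4. n3.lab = "pn"  ["pn"]
5. n3.acc = 7  [D.hot + 16]
6. n4.lim = false  [false]
7. n5.depth = false  [terminal]
8. n6.cnt = 22  [terminal]
9. n7.idx = true  [terminal]
10. n4.live = 15  [f.cnt - 7]
11. n4.acc = false  [A.lim and c.idx]
12. n4.idx = 25  [f.cnt + 3]
13. n8.off = 12  [C.acc + C.live - 24]
14. n9.depth = true  [terminal]
15. n10.idx = true  [terminal]
16. n11.cnt = 18  [terminal]
17. n8.key = true  [a.depth and c.idx]
18. n3.pre = false  [C.live > 29]
19. n2.lab = false  [D.hot > -9]
20. n2.lim = 25  [D.hot + 34]
21. n12.depth = true  [terminal]
22. n13.cnt = 29  [terminal]
23. n1.live = 15  [D.lim + f.cnt - 39]
24. n1.acc = false  [A.lim == false]
25. n1.idx = -3  [D.lim + f.cnt - 57]
26. n14.depth = false  [terminal]
27. n0.env = "mk"  ["mk"]
28. n0.lab = 10  [A.live + A.idx - 2]
29. n0.ok = 17  [(if A.acc then A.idx else A.live) + 2]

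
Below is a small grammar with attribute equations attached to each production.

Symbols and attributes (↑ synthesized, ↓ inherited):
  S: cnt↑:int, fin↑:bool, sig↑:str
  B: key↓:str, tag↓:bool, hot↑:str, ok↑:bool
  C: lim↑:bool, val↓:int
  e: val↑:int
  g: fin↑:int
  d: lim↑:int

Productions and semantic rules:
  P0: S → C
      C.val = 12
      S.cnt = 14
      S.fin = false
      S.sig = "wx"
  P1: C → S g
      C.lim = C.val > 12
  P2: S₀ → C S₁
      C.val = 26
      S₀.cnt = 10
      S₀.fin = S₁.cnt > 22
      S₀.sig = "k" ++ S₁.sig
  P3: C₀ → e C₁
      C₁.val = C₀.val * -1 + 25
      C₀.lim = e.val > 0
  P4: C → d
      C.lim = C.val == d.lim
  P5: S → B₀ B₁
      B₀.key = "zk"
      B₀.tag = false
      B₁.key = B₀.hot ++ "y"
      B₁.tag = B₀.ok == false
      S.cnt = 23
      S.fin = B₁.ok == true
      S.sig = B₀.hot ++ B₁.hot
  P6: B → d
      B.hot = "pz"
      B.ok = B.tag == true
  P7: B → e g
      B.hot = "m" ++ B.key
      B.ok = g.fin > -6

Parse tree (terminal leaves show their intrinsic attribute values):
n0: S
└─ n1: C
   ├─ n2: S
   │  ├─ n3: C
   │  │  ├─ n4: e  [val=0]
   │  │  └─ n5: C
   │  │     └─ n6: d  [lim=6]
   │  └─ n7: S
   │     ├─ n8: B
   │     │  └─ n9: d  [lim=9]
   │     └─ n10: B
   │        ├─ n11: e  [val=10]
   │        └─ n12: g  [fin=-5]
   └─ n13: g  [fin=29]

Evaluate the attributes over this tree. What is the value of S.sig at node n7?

"pzmpzy"

1. n1.val = 12  [12]
2. n3.val = 26  [26]
3. n4.val = 0  [terminal]
4. n5.val = -1  [C₀.val * -1 + 25]
5. n6.lim = 6  [terminal]
6. n5.lim = false  [C.val == d.lim]
7. n3.lim = false  [e.val > 0]
8. n8.key = "zk"  ["zk"]
9. n8.tag = false  [false]
10. n9.lim = 9  [terminal]
11. n8.hot = "pz"  ["pz"]
12. n8.ok = false  [B.tag == true]
13. n10.key = "pzy"  [B₀.hot ++ "y"]
14. n10.tag = true  [B₀.ok == false]
15. n11.val = 10  [terminal]
16. n12.fin = -5  [terminal]
17. n10.hot = "mpzy"  ["m" ++ B.key]
18. n10.ok = true  [g.fin > -6]
19. n7.cnt = 23  [23]
20. n7.fin = true  [B₁.ok == true]
21. n7.sig = "pzmpzy"  [B₀.hot ++ B₁.hot]
22. n2.cnt = 10  [10]
23. n2.fin = true  [S₁.cnt > 22]
24. n2.sig = "kpzmpzy"  ["k" ++ S₁.sig]
25. n13.fin = 29  [terminal]
26. n1.lim = false  [C.val > 12]
27. n0.cnt = 14  [14]
28. n0.fin = false  [false]
29. n0.sig = "wx"  ["wx"]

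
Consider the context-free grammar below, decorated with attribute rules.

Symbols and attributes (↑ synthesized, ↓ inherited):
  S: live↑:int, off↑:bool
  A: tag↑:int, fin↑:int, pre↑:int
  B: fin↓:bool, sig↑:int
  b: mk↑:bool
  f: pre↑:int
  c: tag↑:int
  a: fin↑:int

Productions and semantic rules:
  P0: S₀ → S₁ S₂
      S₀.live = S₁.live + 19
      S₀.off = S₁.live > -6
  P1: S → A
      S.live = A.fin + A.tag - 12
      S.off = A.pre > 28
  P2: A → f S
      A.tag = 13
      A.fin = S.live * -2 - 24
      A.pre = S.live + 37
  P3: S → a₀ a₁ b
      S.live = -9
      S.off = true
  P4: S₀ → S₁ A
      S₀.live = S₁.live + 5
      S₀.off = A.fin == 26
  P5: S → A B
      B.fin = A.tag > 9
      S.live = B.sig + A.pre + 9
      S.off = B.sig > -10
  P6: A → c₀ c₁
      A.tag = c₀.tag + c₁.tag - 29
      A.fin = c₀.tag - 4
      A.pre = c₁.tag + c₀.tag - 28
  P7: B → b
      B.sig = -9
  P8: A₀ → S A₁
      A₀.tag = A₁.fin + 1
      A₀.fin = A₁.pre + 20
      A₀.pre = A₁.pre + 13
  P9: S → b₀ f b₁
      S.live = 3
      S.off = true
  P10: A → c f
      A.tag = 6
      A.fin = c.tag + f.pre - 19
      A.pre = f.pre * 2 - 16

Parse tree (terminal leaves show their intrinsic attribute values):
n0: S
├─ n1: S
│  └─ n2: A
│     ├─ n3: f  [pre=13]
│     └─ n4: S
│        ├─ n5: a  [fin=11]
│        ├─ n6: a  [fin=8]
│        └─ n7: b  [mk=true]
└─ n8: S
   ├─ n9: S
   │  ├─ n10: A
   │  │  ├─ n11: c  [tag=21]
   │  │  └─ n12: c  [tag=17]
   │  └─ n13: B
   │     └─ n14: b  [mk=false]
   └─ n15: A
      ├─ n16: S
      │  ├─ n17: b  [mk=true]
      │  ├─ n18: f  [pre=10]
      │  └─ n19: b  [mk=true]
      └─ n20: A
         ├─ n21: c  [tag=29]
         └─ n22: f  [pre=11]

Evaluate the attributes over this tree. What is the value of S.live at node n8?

15

1. n3.pre = 13  [terminal]
2. n5.fin = 11  [terminal]
3. n6.fin = 8  [terminal]
4. n7.mk = true  [terminal]
5. n4.live = -9  [-9]
6. n4.off = true  [true]
7. n2.tag = 13  [13]
8. n2.fin = -6  [S.live * -2 - 24]
9. n2.pre = 28  [S.live + 37]
10. n1.live = -5  [A.fin + A.tag - 12]
11. n1.off = false  [A.pre > 28]
12. n11.tag = 21  [terminal]
13. n12.tag = 17  [terminal]
14. n10.tag = 9  [c₀.tag + c₁.tag - 29]
15. n10.fin = 17  [c₀.tag - 4]
16. n10.pre = 10  [c₁.tag + c₀.tag - 28]
17. n13.fin = false  [A.tag > 9]
18. n14.mk = false  [terminal]
19. n13.sig = -9  [-9]
20. n9.live = 10  [B.sig + A.pre + 9]
21. n9.off = true  [B.sig > -10]
22. n17.mk = true  [terminal]
23. n18.pre = 10  [terminal]
24. n19.mk = true  [terminal]
25. n16.live = 3  [3]
26. n16.off = true  [true]
27. n21.tag = 29  [terminal]
28. n22.pre = 11  [terminal]
29. n20.tag = 6  [6]
30. n20.fin = 21  [c.tag + f.pre - 19]
31. n20.pre = 6  [f.pre * 2 - 16]
32. n15.tag = 22  [A₁.fin + 1]
33. n15.fin = 26  [A₁.pre + 20]
34. n15.pre = 19  [A₁.pre + 13]
35. n8.live = 15  [S₁.live + 5]
36. n8.off = true  [A.fin == 26]
37. n0.live = 14  [S₁.live + 19]
38. n0.off = true  [S₁.live > -6]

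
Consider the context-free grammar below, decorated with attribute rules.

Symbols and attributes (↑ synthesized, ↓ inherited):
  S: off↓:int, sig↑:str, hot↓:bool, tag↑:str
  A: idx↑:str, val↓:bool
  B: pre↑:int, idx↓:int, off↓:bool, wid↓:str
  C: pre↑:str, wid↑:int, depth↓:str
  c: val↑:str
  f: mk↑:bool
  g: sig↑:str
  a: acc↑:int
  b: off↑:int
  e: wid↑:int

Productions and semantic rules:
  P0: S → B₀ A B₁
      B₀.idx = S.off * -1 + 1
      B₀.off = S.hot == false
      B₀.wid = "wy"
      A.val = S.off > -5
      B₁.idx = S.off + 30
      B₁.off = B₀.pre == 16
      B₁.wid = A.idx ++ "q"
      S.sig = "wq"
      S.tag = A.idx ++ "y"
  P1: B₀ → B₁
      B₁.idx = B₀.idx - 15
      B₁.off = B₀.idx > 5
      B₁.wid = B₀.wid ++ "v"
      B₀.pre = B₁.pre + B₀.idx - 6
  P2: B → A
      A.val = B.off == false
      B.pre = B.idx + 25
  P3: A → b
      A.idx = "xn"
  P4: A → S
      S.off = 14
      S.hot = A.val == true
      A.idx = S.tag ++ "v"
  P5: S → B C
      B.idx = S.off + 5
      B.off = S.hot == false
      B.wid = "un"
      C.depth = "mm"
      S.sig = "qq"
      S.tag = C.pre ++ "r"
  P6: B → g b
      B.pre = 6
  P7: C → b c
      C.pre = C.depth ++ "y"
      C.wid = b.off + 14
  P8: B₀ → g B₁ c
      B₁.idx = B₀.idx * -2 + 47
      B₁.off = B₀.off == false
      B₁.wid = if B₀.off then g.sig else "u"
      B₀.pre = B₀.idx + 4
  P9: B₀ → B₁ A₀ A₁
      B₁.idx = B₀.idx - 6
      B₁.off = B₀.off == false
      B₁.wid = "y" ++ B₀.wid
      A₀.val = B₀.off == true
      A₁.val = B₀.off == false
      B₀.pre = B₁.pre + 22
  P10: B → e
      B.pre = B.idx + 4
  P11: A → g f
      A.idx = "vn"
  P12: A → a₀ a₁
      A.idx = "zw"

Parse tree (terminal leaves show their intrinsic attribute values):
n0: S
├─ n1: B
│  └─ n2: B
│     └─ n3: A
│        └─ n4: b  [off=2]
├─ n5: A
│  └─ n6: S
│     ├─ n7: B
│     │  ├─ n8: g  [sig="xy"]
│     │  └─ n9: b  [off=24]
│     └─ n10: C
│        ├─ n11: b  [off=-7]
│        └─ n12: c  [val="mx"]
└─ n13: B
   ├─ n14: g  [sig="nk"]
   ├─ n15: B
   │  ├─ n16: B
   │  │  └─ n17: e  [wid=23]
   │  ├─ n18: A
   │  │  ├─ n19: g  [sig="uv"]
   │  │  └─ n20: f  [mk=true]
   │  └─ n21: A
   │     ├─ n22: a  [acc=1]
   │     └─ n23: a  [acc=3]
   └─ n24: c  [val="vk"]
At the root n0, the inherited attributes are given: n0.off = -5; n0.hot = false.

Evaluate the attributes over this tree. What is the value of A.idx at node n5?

"mmyrv"

1. n0.off = -5  [given at root]
2. n0.hot = false  [given at root]
3. n1.idx = 6  [S.off * -1 + 1]
4. n1.off = true  [S.hot == false]
5. n1.wid = "wy"  ["wy"]
6. n2.idx = -9  [B₀.idx - 15]
7. n2.off = true  [B₀.idx > 5]
8. n2.wid = "wyv"  [B₀.wid ++ "v"]
9. n3.val = false  [B.off == false]
10. n4.off = 2  [terminal]
11. n3.idx = "xn"  ["xn"]
12. n2.pre = 16  [B.idx + 25]
13. n1.pre = 16  [B₁.pre + B₀.idx - 6]
14. n5.val = false  [S.off > -5]
15. n6.off = 14  [14]
16. n6.hot = false  [A.val == true]
17. n7.idx = 19  [S.off + 5]
18. n7.off = true  [S.hot == false]
19. n7.wid = "un"  ["un"]
20. n8.sig = "xy"  [terminal]
21. n9.off = 24  [terminal]
22. n7.pre = 6  [6]
23. n10.depth = "mm"  ["mm"]
24. n11.off = -7  [terminal]
25. n12.val = "mx"  [terminal]
26. n10.pre = "mmy"  [C.depth ++ "y"]
27. n10.wid = 7  [b.off + 14]
28. n6.sig = "qq"  ["qq"]
29. n6.tag = "mmyr"  [C.pre ++ "r"]
30. n5.idx = "mmyrv"  [S.tag ++ "v"]
31. n13.idx = 25  [S.off + 30]
32. n13.off = true  [B₀.pre == 16]
33. n13.wid = "mmyrvq"  [A.idx ++ "q"]
34. n14.sig = "nk"  [terminal]
35. n15.idx = -3  [B₀.idx * -2 + 47]
36. n15.off = false  [B₀.off == false]
37. n15.wid = "nk"  [if B₀.off then g.sig else "u"]
38. n16.idx = -9  [B₀.idx - 6]
39. n16.off = true  [B₀.off == false]
40. n16.wid = "ynk"  ["y" ++ B₀.wid]
41. n17.wid = 23  [terminal]
42. n16.pre = -5  [B.idx + 4]
43. n18.val = false  [B₀.off == true]
44. n19.sig = "uv"  [terminal]
45. n20.mk = true  [terminal]
46. n18.idx = "vn"  ["vn"]
47. n21.val = true  [B₀.off == false]
48. n22.acc = 1  [terminal]
49. n23.acc = 3  [terminal]
50. n21.idx = "zw"  ["zw"]
51. n15.pre = 17  [B₁.pre + 22]
52. n24.val = "vk"  [terminal]
53. n13.pre = 29  [B₀.idx + 4]
54. n0.sig = "wq"  ["wq"]
55. n0.tag = "mmyrvy"  [A.idx ++ "y"]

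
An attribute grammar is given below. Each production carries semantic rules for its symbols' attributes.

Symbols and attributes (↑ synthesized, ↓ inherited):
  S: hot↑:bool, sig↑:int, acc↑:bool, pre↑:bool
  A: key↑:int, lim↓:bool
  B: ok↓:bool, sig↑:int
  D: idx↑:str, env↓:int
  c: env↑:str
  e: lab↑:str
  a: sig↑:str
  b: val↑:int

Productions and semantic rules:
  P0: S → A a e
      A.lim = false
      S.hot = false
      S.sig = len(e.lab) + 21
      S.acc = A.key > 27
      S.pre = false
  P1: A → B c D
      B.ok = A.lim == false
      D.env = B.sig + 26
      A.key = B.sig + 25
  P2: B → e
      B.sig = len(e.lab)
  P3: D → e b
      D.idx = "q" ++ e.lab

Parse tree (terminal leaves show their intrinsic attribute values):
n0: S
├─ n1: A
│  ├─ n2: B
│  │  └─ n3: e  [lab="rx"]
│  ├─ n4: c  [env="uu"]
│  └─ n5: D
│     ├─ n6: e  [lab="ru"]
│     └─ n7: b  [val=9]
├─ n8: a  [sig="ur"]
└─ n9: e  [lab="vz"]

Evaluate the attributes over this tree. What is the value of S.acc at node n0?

1. n1.lim = false  [false]
2. n2.ok = true  [A.lim == false]
3. n3.lab = "rx"  [terminal]
4. n2.sig = 2  [len(e.lab)]
5. n4.env = "uu"  [terminal]
6. n5.env = 28  [B.sig + 26]
7. n6.lab = "ru"  [terminal]
8. n7.val = 9  [terminal]
9. n5.idx = "qru"  ["q" ++ e.lab]
10. n1.key = 27  [B.sig + 25]
11. n8.sig = "ur"  [terminal]
12. n9.lab = "vz"  [terminal]
13. n0.hot = false  [false]
14. n0.sig = 23  [len(e.lab) + 21]
15. n0.acc = false  [A.key > 27]
16. n0.pre = false  [false]

false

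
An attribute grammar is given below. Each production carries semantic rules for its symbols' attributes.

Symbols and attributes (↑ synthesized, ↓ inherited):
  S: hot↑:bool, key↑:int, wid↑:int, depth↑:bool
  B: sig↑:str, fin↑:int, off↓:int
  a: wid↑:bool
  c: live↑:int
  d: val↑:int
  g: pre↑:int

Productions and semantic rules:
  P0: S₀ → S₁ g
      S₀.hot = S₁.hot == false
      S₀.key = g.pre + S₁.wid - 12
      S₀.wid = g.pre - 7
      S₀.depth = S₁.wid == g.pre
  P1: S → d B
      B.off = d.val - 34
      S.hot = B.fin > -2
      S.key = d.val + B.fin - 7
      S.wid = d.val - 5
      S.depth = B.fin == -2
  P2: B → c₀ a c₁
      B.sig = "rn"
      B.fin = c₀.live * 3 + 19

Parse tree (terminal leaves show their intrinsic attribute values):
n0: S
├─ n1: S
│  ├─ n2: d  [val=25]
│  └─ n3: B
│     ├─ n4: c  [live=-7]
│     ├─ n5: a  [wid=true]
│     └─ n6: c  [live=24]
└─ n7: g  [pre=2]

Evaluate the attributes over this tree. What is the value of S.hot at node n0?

true

1. n2.val = 25  [terminal]
2. n3.off = -9  [d.val - 34]
3. n4.live = -7  [terminal]
4. n5.wid = true  [terminal]
5. n6.live = 24  [terminal]
6. n3.sig = "rn"  ["rn"]
7. n3.fin = -2  [c₀.live * 3 + 19]
8. n1.hot = false  [B.fin > -2]
9. n1.key = 16  [d.val + B.fin - 7]
10. n1.wid = 20  [d.val - 5]
11. n1.depth = true  [B.fin == -2]
12. n7.pre = 2  [terminal]
13. n0.hot = true  [S₁.hot == false]
14. n0.key = 10  [g.pre + S₁.wid - 12]
15. n0.wid = -5  [g.pre - 7]
16. n0.depth = false  [S₁.wid == g.pre]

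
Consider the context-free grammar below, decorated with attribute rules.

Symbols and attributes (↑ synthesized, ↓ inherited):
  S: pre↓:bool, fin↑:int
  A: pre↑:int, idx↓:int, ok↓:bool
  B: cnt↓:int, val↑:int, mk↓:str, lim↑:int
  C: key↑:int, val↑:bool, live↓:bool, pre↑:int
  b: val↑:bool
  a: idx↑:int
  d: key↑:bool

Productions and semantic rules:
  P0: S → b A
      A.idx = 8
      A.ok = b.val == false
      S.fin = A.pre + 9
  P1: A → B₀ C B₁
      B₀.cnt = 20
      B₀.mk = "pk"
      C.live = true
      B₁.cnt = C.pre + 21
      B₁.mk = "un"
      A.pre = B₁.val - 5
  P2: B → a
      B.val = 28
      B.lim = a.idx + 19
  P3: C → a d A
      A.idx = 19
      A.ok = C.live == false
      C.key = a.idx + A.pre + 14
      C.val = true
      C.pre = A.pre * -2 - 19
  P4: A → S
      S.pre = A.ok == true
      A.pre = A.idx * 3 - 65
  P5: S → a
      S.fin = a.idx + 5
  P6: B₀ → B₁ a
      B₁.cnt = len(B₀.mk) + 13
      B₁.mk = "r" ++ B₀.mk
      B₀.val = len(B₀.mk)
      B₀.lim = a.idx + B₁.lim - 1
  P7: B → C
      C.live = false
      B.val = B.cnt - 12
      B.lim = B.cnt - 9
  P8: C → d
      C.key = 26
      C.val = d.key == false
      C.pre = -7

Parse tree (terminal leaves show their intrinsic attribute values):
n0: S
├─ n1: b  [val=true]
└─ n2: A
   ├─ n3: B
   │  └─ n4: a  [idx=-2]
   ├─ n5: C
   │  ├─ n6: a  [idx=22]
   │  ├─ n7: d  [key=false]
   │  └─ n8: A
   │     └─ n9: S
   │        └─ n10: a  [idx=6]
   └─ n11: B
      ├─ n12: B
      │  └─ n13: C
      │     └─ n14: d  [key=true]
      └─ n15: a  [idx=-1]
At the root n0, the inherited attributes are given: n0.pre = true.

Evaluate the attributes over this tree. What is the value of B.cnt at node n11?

18

1. n0.pre = true  [given at root]
2. n1.val = true  [terminal]
3. n2.idx = 8  [8]
4. n2.ok = false  [b.val == false]
5. n3.cnt = 20  [20]
6. n3.mk = "pk"  ["pk"]
7. n4.idx = -2  [terminal]
8. n3.val = 28  [28]
9. n3.lim = 17  [a.idx + 19]
10. n5.live = true  [true]
11. n6.idx = 22  [terminal]
12. n7.key = false  [terminal]
13. n8.idx = 19  [19]
14. n8.ok = false  [C.live == false]
15. n9.pre = false  [A.ok == true]
16. n10.idx = 6  [terminal]
17. n9.fin = 11  [a.idx + 5]
18. n8.pre = -8  [A.idx * 3 - 65]
19. n5.key = 28  [a.idx + A.pre + 14]
20. n5.val = true  [true]
21. n5.pre = -3  [A.pre * -2 - 19]
22. n11.cnt = 18  [C.pre + 21]
23. n11.mk = "un"  ["un"]
24. n12.cnt = 15  [len(B₀.mk) + 13]
25. n12.mk = "run"  ["r" ++ B₀.mk]
26. n13.live = false  [false]
27. n14.key = true  [terminal]
28. n13.key = 26  [26]
29. n13.val = false  [d.key == false]
30. n13.pre = -7  [-7]
31. n12.val = 3  [B.cnt - 12]
32. n12.lim = 6  [B.cnt - 9]
33. n15.idx = -1  [terminal]
34. n11.val = 2  [len(B₀.mk)]
35. n11.lim = 4  [a.idx + B₁.lim - 1]
36. n2.pre = -3  [B₁.val - 5]
37. n0.fin = 6  [A.pre + 9]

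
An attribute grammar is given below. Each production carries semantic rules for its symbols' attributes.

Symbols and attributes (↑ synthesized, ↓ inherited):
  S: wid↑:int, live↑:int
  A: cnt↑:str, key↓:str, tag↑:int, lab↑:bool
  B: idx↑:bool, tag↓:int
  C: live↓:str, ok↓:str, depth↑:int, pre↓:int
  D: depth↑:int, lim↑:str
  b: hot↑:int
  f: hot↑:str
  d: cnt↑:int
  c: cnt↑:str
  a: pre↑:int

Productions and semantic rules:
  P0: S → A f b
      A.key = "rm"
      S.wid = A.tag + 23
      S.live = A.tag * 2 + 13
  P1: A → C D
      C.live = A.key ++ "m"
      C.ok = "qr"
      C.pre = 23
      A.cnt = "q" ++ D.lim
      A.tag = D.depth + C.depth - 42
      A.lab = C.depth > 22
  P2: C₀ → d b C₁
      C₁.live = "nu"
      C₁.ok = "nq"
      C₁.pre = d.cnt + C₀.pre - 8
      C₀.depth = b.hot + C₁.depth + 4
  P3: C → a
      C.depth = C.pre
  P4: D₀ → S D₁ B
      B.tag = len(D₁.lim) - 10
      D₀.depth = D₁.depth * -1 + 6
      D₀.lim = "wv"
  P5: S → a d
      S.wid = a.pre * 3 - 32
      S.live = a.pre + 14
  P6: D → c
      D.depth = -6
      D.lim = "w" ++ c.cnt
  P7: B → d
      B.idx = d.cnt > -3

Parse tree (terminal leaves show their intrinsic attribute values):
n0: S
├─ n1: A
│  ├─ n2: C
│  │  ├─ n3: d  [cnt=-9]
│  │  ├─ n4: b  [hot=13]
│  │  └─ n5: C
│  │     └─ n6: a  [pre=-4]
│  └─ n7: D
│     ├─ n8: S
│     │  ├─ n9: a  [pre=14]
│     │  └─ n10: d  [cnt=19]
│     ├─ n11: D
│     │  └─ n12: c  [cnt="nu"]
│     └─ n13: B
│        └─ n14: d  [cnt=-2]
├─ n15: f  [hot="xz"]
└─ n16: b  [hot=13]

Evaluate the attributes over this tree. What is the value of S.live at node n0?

-1

1. n1.key = "rm"  ["rm"]
2. n2.live = "rmm"  [A.key ++ "m"]
3. n2.ok = "qr"  ["qr"]
4. n2.pre = 23  [23]
5. n3.cnt = -9  [terminal]
6. n4.hot = 13  [terminal]
7. n5.live = "nu"  ["nu"]
8. n5.ok = "nq"  ["nq"]
9. n5.pre = 6  [d.cnt + C₀.pre - 8]
10. n6.pre = -4  [terminal]
11. n5.depth = 6  [C.pre]
12. n2.depth = 23  [b.hot + C₁.depth + 4]
13. n9.pre = 14  [terminal]
14. n10.cnt = 19  [terminal]
15. n8.wid = 10  [a.pre * 3 - 32]
16. n8.live = 28  [a.pre + 14]
17. n12.cnt = "nu"  [terminal]
18. n11.depth = -6  [-6]
19. n11.lim = "wnu"  ["w" ++ c.cnt]
20. n13.tag = -7  [len(D₁.lim) - 10]
21. n14.cnt = -2  [terminal]
22. n13.idx = true  [d.cnt > -3]
23. n7.depth = 12  [D₁.depth * -1 + 6]
24. n7.lim = "wv"  ["wv"]
25. n1.cnt = "qwv"  ["q" ++ D.lim]
26. n1.tag = -7  [D.depth + C.depth - 42]
27. n1.lab = true  [C.depth > 22]
28. n15.hot = "xz"  [terminal]
29. n16.hot = 13  [terminal]
30. n0.wid = 16  [A.tag + 23]
31. n0.live = -1  [A.tag * 2 + 13]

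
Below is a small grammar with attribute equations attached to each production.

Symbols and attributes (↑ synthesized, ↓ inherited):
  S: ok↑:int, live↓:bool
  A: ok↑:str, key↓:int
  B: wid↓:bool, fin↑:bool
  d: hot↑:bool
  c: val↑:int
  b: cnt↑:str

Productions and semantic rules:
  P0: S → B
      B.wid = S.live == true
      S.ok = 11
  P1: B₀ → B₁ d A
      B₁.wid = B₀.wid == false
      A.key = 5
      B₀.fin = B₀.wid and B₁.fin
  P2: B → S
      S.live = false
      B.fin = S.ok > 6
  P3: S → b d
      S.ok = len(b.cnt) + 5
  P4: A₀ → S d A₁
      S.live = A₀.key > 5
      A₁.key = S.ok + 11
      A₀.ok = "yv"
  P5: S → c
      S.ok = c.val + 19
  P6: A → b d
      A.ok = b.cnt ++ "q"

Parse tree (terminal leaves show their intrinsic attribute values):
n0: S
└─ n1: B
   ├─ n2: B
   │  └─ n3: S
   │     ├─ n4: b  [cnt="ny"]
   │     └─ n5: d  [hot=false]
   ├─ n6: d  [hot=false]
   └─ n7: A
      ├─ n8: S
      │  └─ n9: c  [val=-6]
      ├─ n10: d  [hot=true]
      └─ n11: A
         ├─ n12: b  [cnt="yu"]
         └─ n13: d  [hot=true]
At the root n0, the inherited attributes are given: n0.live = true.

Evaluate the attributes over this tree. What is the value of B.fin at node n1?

true

1. n0.live = true  [given at root]
2. n1.wid = true  [S.live == true]
3. n2.wid = false  [B₀.wid == false]
4. n3.live = false  [false]
5. n4.cnt = "ny"  [terminal]
6. n5.hot = false  [terminal]
7. n3.ok = 7  [len(b.cnt) + 5]
8. n2.fin = true  [S.ok > 6]
9. n6.hot = false  [terminal]
10. n7.key = 5  [5]
11. n8.live = false  [A₀.key > 5]
12. n9.val = -6  [terminal]
13. n8.ok = 13  [c.val + 19]
14. n10.hot = true  [terminal]
15. n11.key = 24  [S.ok + 11]
16. n12.cnt = "yu"  [terminal]
17. n13.hot = true  [terminal]
18. n11.ok = "yuq"  [b.cnt ++ "q"]
19. n7.ok = "yv"  ["yv"]
20. n1.fin = true  [B₀.wid and B₁.fin]
21. n0.ok = 11  [11]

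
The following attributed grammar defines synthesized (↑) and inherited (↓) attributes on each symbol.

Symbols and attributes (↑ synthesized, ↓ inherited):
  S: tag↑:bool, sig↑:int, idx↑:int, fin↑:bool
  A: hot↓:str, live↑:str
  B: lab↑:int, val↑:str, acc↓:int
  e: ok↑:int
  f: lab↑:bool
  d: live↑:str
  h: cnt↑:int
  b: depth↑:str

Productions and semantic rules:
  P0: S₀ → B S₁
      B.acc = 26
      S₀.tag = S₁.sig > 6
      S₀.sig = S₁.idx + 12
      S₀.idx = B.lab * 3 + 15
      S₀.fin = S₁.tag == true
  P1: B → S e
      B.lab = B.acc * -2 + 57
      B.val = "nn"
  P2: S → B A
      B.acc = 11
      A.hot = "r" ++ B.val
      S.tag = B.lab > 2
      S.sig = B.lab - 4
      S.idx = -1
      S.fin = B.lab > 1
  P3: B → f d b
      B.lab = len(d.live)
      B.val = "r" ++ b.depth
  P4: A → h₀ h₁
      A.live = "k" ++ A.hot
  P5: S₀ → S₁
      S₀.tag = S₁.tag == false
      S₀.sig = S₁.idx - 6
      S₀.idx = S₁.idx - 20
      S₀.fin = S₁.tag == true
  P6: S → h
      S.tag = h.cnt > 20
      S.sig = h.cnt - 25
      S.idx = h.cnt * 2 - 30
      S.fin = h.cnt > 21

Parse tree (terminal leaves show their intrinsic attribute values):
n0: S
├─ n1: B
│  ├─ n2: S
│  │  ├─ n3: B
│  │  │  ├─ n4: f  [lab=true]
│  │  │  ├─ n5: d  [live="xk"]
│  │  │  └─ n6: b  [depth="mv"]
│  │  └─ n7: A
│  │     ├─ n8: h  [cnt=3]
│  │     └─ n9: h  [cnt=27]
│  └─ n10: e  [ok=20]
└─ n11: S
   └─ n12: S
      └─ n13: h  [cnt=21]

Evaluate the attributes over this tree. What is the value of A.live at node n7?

"krrmv"

1. n1.acc = 26  [26]
2. n3.acc = 11  [11]
3. n4.lab = true  [terminal]
4. n5.live = "xk"  [terminal]
5. n6.depth = "mv"  [terminal]
6. n3.lab = 2  [len(d.live)]
7. n3.val = "rmv"  ["r" ++ b.depth]
8. n7.hot = "rrmv"  ["r" ++ B.val]
9. n8.cnt = 3  [terminal]
10. n9.cnt = 27  [terminal]
11. n7.live = "krrmv"  ["k" ++ A.hot]
12. n2.tag = false  [B.lab > 2]
13. n2.sig = -2  [B.lab - 4]
14. n2.idx = -1  [-1]
15. n2.fin = true  [B.lab > 1]
16. n10.ok = 20  [terminal]
17. n1.lab = 5  [B.acc * -2 + 57]
18. n1.val = "nn"  ["nn"]
19. n13.cnt = 21  [terminal]
20. n12.tag = true  [h.cnt > 20]
21. n12.sig = -4  [h.cnt - 25]
22. n12.idx = 12  [h.cnt * 2 - 30]
23. n12.fin = false  [h.cnt > 21]
24. n11.tag = false  [S₁.tag == false]
25. n11.sig = 6  [S₁.idx - 6]
26. n11.idx = -8  [S₁.idx - 20]
27. n11.fin = true  [S₁.tag == true]
28. n0.tag = false  [S₁.sig > 6]
29. n0.sig = 4  [S₁.idx + 12]
30. n0.idx = 30  [B.lab * 3 + 15]
31. n0.fin = false  [S₁.tag == true]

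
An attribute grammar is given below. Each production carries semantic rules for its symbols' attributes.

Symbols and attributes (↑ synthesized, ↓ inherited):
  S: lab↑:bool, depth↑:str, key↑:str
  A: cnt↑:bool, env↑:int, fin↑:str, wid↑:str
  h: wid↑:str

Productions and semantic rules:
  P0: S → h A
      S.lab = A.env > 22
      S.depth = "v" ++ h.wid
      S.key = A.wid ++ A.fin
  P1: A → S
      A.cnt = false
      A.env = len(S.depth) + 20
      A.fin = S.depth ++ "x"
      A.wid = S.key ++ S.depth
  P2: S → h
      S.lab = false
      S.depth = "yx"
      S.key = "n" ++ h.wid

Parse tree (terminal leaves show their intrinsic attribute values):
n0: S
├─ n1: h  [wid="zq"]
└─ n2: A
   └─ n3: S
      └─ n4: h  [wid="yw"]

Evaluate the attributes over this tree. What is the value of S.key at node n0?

"nywyxyxx"

1. n1.wid = "zq"  [terminal]
2. n4.wid = "yw"  [terminal]
3. n3.lab = false  [false]
4. n3.depth = "yx"  ["yx"]
5. n3.key = "nyw"  ["n" ++ h.wid]
6. n2.cnt = false  [false]
7. n2.env = 22  [len(S.depth) + 20]
8. n2.fin = "yxx"  [S.depth ++ "x"]
9. n2.wid = "nywyx"  [S.key ++ S.depth]
10. n0.lab = false  [A.env > 22]
11. n0.depth = "vzq"  ["v" ++ h.wid]
12. n0.key = "nywyxyxx"  [A.wid ++ A.fin]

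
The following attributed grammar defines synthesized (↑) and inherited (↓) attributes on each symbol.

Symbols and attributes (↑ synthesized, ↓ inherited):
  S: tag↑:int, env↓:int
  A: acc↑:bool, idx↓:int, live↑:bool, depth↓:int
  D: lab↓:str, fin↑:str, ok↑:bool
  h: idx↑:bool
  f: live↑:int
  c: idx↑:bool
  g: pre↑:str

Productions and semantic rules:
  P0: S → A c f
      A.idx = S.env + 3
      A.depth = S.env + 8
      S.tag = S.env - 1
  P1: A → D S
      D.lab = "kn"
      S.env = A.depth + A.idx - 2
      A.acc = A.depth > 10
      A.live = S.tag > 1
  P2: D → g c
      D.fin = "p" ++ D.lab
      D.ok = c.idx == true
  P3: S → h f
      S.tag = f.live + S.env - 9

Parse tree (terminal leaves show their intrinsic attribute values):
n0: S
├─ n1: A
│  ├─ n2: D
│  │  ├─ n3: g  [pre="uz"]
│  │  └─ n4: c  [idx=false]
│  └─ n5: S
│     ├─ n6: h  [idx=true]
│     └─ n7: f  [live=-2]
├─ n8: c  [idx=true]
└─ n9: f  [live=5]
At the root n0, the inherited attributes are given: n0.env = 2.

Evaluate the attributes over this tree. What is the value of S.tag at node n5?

2

1. n0.env = 2  [given at root]
2. n1.idx = 5  [S.env + 3]
3. n1.depth = 10  [S.env + 8]
4. n2.lab = "kn"  ["kn"]
5. n3.pre = "uz"  [terminal]
6. n4.idx = false  [terminal]
7. n2.fin = "pkn"  ["p" ++ D.lab]
8. n2.ok = false  [c.idx == true]
9. n5.env = 13  [A.depth + A.idx - 2]
10. n6.idx = true  [terminal]
11. n7.live = -2  [terminal]
12. n5.tag = 2  [f.live + S.env - 9]
13. n1.acc = false  [A.depth > 10]
14. n1.live = true  [S.tag > 1]
15. n8.idx = true  [terminal]
16. n9.live = 5  [terminal]
17. n0.tag = 1  [S.env - 1]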